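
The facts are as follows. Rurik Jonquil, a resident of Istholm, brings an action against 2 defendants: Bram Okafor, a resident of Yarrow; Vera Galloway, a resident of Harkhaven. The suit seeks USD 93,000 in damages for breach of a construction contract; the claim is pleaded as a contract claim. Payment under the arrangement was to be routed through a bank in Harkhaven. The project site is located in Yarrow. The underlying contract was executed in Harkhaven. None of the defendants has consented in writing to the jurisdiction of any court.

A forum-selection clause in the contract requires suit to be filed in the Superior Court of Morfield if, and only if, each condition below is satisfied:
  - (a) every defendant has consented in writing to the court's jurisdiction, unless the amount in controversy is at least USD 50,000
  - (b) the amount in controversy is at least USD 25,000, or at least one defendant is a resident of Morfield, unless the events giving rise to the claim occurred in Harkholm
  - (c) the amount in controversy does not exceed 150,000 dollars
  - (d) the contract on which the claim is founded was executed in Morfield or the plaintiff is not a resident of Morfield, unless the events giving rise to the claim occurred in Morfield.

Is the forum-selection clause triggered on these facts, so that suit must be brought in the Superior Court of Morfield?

Yes

The Superior Court of Morfield:
  (a) No such written consent has been filed. However, the amount in controversy is 93,000 dollars, which meets the 50,000 dollars floor, so the 'unless' proviso supplies this condition. Satisfied.
  (b) The amount in controversy is USD 93,000, which meets the $25,000 floor — that alternative is enough. Satisfied.
  (c) The amount in controversy is $93,000, within the USD 150,000 ceiling. Condition met.
  (d) The plaintiff resides in Istholm, which is not Morfield, so one alternative holds. Condition met.
  → Forum clause is triggered.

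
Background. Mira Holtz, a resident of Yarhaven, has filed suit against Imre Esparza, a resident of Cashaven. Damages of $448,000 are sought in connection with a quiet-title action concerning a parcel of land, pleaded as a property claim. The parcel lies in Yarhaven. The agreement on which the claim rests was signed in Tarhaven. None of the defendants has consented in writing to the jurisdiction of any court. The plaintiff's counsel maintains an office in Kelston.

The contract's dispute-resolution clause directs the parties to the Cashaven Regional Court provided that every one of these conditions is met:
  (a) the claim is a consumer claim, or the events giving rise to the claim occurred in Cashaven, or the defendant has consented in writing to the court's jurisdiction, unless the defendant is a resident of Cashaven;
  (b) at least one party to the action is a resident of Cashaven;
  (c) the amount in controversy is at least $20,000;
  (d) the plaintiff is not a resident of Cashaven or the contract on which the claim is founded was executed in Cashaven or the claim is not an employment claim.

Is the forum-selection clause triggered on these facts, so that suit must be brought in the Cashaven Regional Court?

Yes

The Cashaven Regional Court:
  (a) The claim is a property claim, not a consumer claim; the operative events occurred in Yarhaven, not Cashaven; no such written consent has been filed — every alternative fails. However, the defendant resides in Cashaven, so the 'unless' proviso supplies this condition. Condition met.
  (b) Imre Esparza resides in Cashaven. Condition met.
  (c) The amount in controversy is $448,000, which meets the 20,000 dollars floor. Met.
  (d) The plaintiff resides in Yarhaven, which is not Cashaven — that alternative is enough. Satisfied.
  → The clause applies.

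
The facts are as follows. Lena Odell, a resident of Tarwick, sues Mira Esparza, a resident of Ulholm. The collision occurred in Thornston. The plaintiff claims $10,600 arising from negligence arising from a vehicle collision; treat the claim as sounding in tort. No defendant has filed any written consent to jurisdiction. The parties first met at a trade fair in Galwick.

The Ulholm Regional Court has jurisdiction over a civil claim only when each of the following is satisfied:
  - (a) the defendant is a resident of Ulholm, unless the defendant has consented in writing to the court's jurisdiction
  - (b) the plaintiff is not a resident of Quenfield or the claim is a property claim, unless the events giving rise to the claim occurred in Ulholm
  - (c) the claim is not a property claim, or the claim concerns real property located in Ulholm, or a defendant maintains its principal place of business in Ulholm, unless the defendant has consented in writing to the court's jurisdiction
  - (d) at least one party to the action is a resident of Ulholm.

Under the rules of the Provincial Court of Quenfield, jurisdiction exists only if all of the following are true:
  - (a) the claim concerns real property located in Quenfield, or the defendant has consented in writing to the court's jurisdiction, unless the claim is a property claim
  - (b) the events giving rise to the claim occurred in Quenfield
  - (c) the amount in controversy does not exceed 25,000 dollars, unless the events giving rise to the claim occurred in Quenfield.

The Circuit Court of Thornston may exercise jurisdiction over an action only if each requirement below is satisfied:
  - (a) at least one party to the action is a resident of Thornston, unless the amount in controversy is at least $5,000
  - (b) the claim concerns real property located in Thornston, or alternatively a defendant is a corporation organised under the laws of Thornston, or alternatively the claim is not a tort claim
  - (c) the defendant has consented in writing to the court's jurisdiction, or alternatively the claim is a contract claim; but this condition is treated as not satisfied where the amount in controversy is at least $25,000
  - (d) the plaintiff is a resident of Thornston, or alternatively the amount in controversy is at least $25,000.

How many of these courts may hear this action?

1

The Ulholm Regional Court:
  (a) The defendant resides in Ulholm. Met.
  (b) The plaintiff resides in Tarwick, which is not Quenfield, so this disjunct is met. Met.
  (c) The claim is a tort claim, not a property claim, which satisfies one of the alternatives. Satisfied.
  (d) Mira Esparza resides in Ulholm. Condition met.
  → Jurisdiction lies.
The Provincial Court of Quenfield:
  (a) The claim does not concern real property; no such written consent has been filed — no alternative holds. Nor does the 'unless' clause help: the claim is a tort claim, not a property claim. Fails.
  (b) The operative events occurred in Thornston, not Quenfield. Not met.
  (c) The amount in controversy is USD 10,600, within the 25,000 dollars ceiling. Satisfied.
  → At least one condition fails; no jurisdiction.
The Circuit Court of Thornston:
  (a) No party resides in Thornston. But the amount in controversy is USD 10,600, which meets the 5,000 dollars floor, and the 'unless' clause therefore excuses the requirement. Condition met.
  (b) The claim does not concern real property; no defendant is a corporation; the claim is a tort claim — every alternative fails. Not satisfied.
  (c) No such written consent has been filed; the claim is a tort claim, not a contract claim — every alternative fails. Condition not met.
  (d) The plaintiff resides in Tarwick, not Thornston; the amount in controversy is $10,600, below the $25,000 floor — no alternative holds. Not met.
  → The court lacks jurisdiction.
Courts with jurisdiction: the Ulholm Regional Court — 1 in total.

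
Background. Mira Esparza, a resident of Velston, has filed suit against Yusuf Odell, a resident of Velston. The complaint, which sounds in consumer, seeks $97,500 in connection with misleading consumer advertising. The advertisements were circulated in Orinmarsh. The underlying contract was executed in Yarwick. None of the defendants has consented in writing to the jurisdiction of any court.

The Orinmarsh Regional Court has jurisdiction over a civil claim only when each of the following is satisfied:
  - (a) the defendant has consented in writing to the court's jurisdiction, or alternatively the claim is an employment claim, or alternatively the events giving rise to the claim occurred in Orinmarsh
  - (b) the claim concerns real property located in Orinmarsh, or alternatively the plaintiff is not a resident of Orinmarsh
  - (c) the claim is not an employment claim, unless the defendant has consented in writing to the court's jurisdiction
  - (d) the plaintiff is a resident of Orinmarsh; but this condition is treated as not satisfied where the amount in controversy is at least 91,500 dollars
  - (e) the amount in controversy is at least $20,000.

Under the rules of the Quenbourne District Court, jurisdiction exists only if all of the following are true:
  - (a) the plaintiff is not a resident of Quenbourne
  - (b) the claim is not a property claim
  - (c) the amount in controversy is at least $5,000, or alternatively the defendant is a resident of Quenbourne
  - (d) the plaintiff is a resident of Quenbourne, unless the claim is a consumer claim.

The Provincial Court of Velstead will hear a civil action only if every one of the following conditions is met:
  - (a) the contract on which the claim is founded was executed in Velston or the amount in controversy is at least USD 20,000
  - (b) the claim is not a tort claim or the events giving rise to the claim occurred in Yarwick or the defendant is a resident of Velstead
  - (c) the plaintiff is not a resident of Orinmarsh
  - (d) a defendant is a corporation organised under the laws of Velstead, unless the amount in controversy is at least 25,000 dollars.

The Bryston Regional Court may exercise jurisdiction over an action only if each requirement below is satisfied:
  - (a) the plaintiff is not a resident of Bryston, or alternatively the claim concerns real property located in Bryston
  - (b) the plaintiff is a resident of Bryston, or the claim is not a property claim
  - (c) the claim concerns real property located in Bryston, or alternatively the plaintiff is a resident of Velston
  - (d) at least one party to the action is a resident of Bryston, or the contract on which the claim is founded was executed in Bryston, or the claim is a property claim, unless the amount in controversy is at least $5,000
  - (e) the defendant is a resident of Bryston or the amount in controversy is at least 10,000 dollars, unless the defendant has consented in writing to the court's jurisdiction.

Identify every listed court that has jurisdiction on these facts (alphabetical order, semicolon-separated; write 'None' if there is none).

the Bryston Regional Court; the Provincial Court of Velstead; the Quenbourne District Court

The Orinmarsh Regional Court:
  (a) The operative events occurred in Orinmarsh, so this disjunct is met. Condition met.
  (b) The plaintiff resides in Velston, which is not Orinmarsh, which satisfies one of the alternatives. Met.
  (c) The claim is a consumer claim, not an employment claim. Met.
  (d) The plaintiff resides in Velston, not Orinmarsh. Not met.
  (e) The amount in controversy is 97,500 dollars, which meets the USD 20,000 floor. Satisfied.
  → The court lacks jurisdiction.
The Quenbourne District Court:
  (a) The plaintiff resides in Velston, which is not Quenbourne. Met.
  (b) The claim is a consumer claim, not a property claim. Satisfied.
  (c) The amount in controversy is 97,500 dollars, which meets the USD 5,000 floor, so one alternative holds. Met.
  (d) The plaintiff resides in Velston, not Quenbourne. However, the claim is a consumer claim, so the 'unless' proviso supplies this condition. Met.
  → Every requirement is satisfied — jurisdiction.
The Provincial Court of Velstead:
  (a) The amount in controversy is 97,500 dollars, which meets the 20,000 dollars floor, so one alternative holds. Met.
  (b) The claim is a consumer claim, not a tort claim, so this disjunct is met. Condition met.
  (c) The plaintiff resides in Velston, which is not Orinmarsh. Met.
  (d) No defendant is a corporation. The proviso rescues it, though: the amount in controversy is 97,500 dollars, which meets the USD 25,000 floor. Met.
  → The court has jurisdiction.
The Bryston Regional Court:
  (a) The plaintiff resides in Velston, which is not Bryston, which satisfies one of the alternatives. Condition met.
  (b) The claim is a consumer claim, not a property claim, so one alternative holds. Met.
  (c) The plaintiff resides in Velston, so one alternative holds. Condition met.
  (d) No party resides in Bryston; the contract was executed in Yarwick, not Bryston; the claim is a consumer claim, not a property claim — no alternative holds. But the amount in controversy is $97,500, which meets the 5,000 dollars floor, and the 'unless' clause therefore excuses the requirement. Met.
  (e) The amount in controversy is USD 97,500, which meets the $10,000 floor, so this disjunct is met. Met.
  → Jurisdiction lies.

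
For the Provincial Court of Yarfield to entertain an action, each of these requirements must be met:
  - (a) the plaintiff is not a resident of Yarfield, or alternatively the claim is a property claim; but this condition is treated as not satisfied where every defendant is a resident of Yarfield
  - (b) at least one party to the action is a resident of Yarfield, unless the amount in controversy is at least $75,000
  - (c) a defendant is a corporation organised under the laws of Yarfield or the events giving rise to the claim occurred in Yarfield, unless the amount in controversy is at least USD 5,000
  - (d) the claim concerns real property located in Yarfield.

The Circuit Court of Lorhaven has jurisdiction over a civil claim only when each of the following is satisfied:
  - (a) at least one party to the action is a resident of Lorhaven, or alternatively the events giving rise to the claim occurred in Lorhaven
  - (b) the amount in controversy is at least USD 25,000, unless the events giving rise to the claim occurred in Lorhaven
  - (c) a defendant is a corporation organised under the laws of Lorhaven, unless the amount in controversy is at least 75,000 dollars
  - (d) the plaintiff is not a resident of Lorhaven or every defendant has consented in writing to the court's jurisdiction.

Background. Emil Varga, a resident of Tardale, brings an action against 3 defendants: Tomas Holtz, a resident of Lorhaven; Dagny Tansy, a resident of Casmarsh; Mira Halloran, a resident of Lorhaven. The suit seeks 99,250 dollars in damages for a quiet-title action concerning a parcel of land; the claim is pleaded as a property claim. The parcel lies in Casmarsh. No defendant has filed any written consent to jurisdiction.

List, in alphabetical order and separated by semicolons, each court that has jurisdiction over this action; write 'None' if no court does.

the Circuit Court of Lorhaven

The Provincial Court of Yarfield:
  (a) The plaintiff resides in Tardale, which is not Yarfield, which satisfies one of the alternatives. And the carve-out is inapplicable — the defendants reside as follows — Tomas Holtz in Lorhaven, Dagny Tansy in Casmarsh, Mira Halloran in Lorhaven — not all in Yarfield. Condition met.
  (b) No party resides in Yarfield. The proviso rescues it, though: the amount in controversy is $99,250, which meets the 75,000 dollars floor. Condition met.
  (c) No defendant is a corporation; the operative events occurred in Casmarsh, not Yarfield — no alternative holds. But the amount in controversy is 99,250 dollars, which meets the $5,000 floor, and the 'unless' clause therefore excuses the requirement. Met.
  (d) The property lies in Casmarsh, not Yarfield. Not met.
  → No jurisdiction.
The Circuit Court of Lorhaven:
  (a) Tomas Holtz resides in Lorhaven, so this disjunct is met. Met.
  (b) The amount in controversy is USD 99,250, which meets the USD 25,000 floor. Condition met.
  (c) No defendant is a corporation. But the amount in controversy is $99,250, which meets the $75,000 floor, and the 'unless' clause therefore excuses the requirement. Condition met.
  (d) The plaintiff resides in Tardale, which is not Lorhaven, so one alternative holds. Met.
  → Jurisdiction lies.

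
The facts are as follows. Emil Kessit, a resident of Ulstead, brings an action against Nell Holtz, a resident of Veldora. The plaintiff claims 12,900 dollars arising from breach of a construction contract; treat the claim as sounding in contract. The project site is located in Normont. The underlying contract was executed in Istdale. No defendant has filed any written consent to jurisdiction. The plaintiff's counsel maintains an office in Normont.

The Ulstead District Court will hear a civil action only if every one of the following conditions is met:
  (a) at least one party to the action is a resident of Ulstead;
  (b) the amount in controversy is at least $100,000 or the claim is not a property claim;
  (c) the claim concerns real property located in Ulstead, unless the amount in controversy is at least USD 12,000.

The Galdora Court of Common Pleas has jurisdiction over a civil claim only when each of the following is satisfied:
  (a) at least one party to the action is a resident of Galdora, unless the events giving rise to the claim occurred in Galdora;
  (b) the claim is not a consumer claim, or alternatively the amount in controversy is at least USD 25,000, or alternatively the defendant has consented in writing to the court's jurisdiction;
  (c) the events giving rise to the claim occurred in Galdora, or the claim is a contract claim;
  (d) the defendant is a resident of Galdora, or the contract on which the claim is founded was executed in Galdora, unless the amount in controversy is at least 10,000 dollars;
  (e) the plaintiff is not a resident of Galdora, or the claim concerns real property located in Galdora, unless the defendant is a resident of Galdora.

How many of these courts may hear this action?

The Ulstead District Court:
  (a) Emil Kessit resides in Ulstead. Met.
  (b) The claim is a contract claim, not a property claim — that alternative is enough. Met.
  (c) The claim does not concern real property. The proviso rescues it, though: the amount in controversy is USD 12,900, which meets the USD 12,000 floor. Satisfied.
  → Jurisdiction lies.
The Galdora Court of Common Pleas:
  (a) No party resides in Galdora. Nor does the 'unless' clause help: the operative events occurred in Normont, not Galdora. Condition not met.
  (b) The claim is a contract claim, not a consumer claim, so this disjunct is met. Met.
  (c) The claim is a contract claim, so one alternative holds. Met.
  (d) The defendant resides in Veldora, not Galdora; the contract was executed in Istdale, not Galdora — every alternative fails. But the amount in controversy is 12,900 dollars, which meets the 10,000 dollars floor, and the 'unless' clause therefore excuses the requirement. Met.
  (e) The plaintiff resides in Ulstead, which is not Galdora, so this disjunct is met. Satisfied.
  → The court lacks jurisdiction.
Courts with jurisdiction: the Ulstead District Court — 1 in total.

1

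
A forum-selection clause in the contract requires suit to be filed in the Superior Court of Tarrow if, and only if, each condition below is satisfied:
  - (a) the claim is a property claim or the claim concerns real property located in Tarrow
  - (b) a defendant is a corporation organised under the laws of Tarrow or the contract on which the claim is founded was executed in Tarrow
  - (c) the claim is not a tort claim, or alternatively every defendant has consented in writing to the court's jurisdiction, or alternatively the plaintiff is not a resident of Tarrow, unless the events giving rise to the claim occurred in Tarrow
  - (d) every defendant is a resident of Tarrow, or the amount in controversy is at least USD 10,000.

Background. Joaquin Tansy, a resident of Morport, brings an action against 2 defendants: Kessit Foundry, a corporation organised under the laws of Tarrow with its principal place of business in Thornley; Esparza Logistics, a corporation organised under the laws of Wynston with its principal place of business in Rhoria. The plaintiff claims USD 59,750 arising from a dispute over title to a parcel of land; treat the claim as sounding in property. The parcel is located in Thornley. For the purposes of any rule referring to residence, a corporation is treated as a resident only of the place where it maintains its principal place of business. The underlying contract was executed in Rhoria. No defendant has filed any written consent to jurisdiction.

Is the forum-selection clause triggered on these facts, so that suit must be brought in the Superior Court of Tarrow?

Yes

The Superior Court of Tarrow:
  (a) The claim is a property claim — that alternative is enough. Condition met.
  (b) Kessit Foundry is organised under the laws of Tarrow — that alternative is enough. Satisfied.
  (c) The claim is a property claim, not a tort claim, so one alternative holds. Condition met.
  (d) The amount in controversy is 59,750 dollars, which meets the $10,000 floor, so this disjunct is met. Met.
  → Forum clause is triggered.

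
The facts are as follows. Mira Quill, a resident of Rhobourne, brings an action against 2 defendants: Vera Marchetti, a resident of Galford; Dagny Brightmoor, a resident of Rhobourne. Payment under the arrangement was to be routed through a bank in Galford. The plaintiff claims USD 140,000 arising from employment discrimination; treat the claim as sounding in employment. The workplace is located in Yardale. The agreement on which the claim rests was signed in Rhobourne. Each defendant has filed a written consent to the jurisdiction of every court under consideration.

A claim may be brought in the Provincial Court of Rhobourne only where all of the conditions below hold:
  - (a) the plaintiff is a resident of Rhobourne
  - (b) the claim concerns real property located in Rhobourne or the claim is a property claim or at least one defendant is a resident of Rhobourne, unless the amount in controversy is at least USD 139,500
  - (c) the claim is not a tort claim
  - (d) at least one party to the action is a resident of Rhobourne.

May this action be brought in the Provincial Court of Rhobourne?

Yes

The Provincial Court of Rhobourne:
  (a) The plaintiff resides in Rhobourne. Condition met.
  (b) Dagny Brightmoor resides in Rhobourne, so one alternative holds. Satisfied.
  (c) The claim is an employment claim, not a tort claim. Satisfied.
  (d) Mira Quill resides in Rhobourne. Satisfied.
  → All conditions met; jurisdiction exists.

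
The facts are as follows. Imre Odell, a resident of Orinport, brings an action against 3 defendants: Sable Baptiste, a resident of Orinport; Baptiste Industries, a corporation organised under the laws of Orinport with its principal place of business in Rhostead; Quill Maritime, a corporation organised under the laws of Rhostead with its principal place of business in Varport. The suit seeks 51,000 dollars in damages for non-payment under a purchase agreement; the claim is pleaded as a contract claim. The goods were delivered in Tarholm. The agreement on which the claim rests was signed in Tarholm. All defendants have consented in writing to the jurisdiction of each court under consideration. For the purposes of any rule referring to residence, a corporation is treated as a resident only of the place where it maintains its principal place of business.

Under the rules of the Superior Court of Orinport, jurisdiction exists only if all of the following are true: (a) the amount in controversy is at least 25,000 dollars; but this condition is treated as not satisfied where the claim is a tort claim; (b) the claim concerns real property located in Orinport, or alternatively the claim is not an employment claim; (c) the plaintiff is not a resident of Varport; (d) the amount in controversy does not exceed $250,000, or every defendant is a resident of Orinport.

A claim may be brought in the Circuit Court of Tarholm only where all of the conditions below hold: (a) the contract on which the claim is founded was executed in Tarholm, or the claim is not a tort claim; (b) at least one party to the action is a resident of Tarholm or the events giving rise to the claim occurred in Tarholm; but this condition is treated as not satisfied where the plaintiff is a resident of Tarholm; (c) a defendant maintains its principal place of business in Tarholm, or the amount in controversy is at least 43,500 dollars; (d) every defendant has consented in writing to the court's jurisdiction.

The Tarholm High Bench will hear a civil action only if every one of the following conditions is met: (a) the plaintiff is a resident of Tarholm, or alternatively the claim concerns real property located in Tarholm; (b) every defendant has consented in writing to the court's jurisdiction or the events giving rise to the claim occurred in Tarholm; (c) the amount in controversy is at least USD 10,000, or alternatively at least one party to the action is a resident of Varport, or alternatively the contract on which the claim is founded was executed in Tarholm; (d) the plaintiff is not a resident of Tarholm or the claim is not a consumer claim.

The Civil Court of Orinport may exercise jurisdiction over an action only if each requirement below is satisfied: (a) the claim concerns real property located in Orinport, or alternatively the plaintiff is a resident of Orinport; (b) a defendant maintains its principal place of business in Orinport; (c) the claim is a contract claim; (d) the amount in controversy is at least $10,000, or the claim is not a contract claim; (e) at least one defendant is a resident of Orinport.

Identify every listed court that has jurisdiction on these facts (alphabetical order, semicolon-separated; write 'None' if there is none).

The Superior Court of Orinport:
  (a) The amount in controversy is $51,000, which meets the 25,000 dollars floor. And the carve-out is inapplicable — the claim is a contract claim, not a tort claim. Condition met.
  (b) The claim is a contract claim, not an employment claim, so one alternative holds. Satisfied.
  (c) The plaintiff resides in Orinport, which is not Varport. Satisfied.
  (d) The amount in controversy is 51,000 dollars, within the 250,000 dollars ceiling, which satisfies one of the alternatives. Condition met.
  → All conditions met; jurisdiction exists.
The Circuit Court of Tarholm:
  (a) The contract was executed in Tarholm, so this disjunct is met. Met.
  (b) The operative events occurred in Tarholm, so this disjunct is met. The exception is not triggered, since the plaintiff resides in Orinport, not Tarholm. Satisfied.
  (c) The amount in controversy is $51,000, which meets the USD 43,500 floor, so one alternative holds. Satisfied.
  (d) Every defendant has filed written consent. Condition met.
  → All conditions met; jurisdiction exists.
The Tarholm High Bench:
  (a) The plaintiff resides in Orinport, not Tarholm; the claim does not concern real property — every alternative fails. Not satisfied.
  (b) Every defendant has filed written consent, so one alternative holds. Met.
  (c) The amount in controversy is $51,000, which meets the $10,000 floor — that alternative is enough. Met.
  (d) The plaintiff resides in Orinport, which is not Tarholm — that alternative is enough. Met.
  → No jurisdiction.
The Civil Court of Orinport:
  (a) The plaintiff resides in Orinport, so one alternative holds. Met.
  (b) The corporate defendant(s) have their principal place of business in Rhostead, Varport, not Orinport. Condition not met.
  (c) The claim is a contract claim. Met.
  (d) The amount in controversy is 51,000 dollars, which meets the USD 10,000 floor — that alternative is enough. Condition met.
  (e) Sable Baptiste resides in Orinport. Met.
  → At least one condition fails; no jurisdiction.

the Circuit Court of Tarholm; the Superior Court of Orinport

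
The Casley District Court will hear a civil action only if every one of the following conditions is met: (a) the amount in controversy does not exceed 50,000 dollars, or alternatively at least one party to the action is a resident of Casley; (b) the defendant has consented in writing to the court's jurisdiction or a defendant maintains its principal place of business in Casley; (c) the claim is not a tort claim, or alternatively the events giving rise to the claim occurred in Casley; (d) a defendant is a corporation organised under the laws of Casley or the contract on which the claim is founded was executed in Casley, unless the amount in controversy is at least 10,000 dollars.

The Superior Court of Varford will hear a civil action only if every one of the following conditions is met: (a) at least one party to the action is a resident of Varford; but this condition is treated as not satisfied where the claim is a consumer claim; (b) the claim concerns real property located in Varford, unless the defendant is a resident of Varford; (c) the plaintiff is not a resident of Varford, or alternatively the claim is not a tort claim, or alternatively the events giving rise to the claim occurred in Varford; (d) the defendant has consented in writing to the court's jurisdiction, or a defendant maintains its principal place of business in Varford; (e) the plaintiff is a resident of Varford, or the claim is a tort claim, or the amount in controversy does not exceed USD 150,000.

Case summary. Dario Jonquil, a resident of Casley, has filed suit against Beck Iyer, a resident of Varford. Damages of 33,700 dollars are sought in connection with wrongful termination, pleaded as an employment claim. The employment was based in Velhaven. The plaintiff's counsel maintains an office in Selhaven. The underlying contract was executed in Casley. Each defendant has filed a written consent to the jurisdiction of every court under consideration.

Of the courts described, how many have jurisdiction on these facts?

2

The Casley District Court:
  (a) The amount in controversy is $33,700, within the $50,000 ceiling, so this disjunct is met. Condition met.
  (b) Every defendant has filed written consent, so this disjunct is met. Met.
  (c) The claim is an employment claim, not a tort claim — that alternative is enough. Met.
  (d) The contract was executed in Casley, so one alternative holds. Met.
  → The court has jurisdiction.
The Superior Court of Varford:
  (a) Beck Iyer resides in Varford. The exception is not triggered, since the claim is an employment claim, not a consumer claim. Satisfied.
  (b) The claim does not concern real property. However, the defendant resides in Varford, so the 'unless' proviso supplies this condition. Met.
  (c) The plaintiff resides in Casley, which is not Varford, so this disjunct is met. Met.
  (d) Every defendant has filed written consent, which satisfies one of the alternatives. Condition met.
  (e) The amount in controversy is $33,700, within the 150,000 dollars ceiling, which satisfies one of the alternatives. Satisfied.
  → The court has jurisdiction.
Courts with jurisdiction: the Casley District Court, the Superior Court of Varford — 2 in total.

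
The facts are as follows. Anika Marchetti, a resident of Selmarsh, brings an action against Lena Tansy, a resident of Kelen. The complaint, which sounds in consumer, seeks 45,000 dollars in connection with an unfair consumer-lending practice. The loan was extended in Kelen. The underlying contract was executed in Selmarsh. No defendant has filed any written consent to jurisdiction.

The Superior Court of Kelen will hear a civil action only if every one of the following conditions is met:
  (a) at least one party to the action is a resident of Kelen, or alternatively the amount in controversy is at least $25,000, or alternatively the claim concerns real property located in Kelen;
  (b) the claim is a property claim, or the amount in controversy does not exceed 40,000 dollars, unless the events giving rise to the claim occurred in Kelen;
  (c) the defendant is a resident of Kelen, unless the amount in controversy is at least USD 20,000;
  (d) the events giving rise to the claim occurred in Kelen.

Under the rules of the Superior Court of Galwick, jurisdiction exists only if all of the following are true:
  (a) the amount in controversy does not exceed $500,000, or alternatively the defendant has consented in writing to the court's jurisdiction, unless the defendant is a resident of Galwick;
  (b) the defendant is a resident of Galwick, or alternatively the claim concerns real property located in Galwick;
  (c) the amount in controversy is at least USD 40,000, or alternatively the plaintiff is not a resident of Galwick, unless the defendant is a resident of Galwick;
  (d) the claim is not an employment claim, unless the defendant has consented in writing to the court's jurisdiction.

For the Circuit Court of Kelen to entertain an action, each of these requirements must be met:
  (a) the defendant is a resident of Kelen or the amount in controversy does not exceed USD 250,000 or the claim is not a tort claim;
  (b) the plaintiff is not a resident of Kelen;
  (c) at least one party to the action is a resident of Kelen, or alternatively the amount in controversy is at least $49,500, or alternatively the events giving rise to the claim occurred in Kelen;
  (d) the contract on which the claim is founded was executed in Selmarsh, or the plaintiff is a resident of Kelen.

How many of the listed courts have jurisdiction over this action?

The Superior Court of Kelen:
  (a) Lena Tansy resides in Kelen, which satisfies one of the alternatives. Condition met.
  (b) The claim is a consumer claim, not a property claim; the amount in controversy is USD 45,000, above the USD 40,000 ceiling — no alternative holds. The proviso rescues it, though: the operative events occurred in Kelen. Satisfied.
  (c) The defendant resides in Kelen. Condition met.
  (d) The operative events occurred in Kelen. Met.
  → The court has jurisdiction.
The Superior Court of Galwick:
  (a) The amount in controversy is 45,000 dollars, within the USD 500,000 ceiling, so one alternative holds. Satisfied.
  (b) The defendant resides in Kelen, not Galwick; the claim does not concern real property — no alternative holds. Not satisfied.
  (c) The amount in controversy is $45,000, which meets the $40,000 floor, so this disjunct is met. Satisfied.
  (d) The claim is a consumer claim, not an employment claim. Condition met.
  → No jurisdiction.
The Circuit Court of Kelen:
  (a) The defendant resides in Kelen, so one alternative holds. Met.
  (b) The plaintiff resides in Selmarsh, which is not Kelen. Condition met.
  (c) Lena Tansy resides in Kelen, so this disjunct is met. Met.
  (d) The contract was executed in Selmarsh — that alternative is enough. Condition met.
  → All conditions met; jurisdiction exists.
Courts with jurisdiction: the Superior Court of Kelen, the Circuit Court of Kelen — 2 in total.

2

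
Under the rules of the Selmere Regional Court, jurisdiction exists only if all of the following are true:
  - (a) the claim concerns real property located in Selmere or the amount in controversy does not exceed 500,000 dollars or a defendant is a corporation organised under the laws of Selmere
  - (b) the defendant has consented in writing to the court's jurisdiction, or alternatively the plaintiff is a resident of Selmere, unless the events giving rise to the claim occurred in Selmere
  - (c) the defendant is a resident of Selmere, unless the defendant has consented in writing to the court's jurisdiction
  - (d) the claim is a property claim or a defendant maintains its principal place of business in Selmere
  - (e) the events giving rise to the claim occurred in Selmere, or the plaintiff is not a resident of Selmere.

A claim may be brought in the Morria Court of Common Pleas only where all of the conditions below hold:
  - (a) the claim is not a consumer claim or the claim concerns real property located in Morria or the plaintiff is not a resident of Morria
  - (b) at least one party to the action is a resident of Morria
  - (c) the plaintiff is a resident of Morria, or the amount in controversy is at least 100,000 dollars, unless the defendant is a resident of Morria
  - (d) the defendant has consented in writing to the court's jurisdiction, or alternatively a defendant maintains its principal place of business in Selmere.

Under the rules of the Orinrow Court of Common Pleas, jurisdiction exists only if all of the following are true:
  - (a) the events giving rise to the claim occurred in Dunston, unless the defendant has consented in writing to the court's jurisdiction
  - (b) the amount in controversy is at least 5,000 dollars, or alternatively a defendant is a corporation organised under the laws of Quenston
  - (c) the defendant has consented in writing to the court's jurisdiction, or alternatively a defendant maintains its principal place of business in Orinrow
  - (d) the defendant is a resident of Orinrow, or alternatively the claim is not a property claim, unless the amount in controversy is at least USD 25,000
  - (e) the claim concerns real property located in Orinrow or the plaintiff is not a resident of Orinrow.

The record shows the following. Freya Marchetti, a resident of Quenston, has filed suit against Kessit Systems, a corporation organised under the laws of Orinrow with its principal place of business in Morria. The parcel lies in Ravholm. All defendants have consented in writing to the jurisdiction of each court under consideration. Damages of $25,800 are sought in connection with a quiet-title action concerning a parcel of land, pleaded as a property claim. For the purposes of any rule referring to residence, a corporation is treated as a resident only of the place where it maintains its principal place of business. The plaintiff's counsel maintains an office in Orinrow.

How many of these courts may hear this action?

3

The Selmere Regional Court:
  (a) The amount in controversy is USD 25,800, within the USD 500,000 ceiling, so this disjunct is met. Satisfied.
  (b) Every defendant has filed written consent, so one alternative holds. Satisfied.
  (c) The defendant resides in Morria, not Selmere. The proviso rescues it, though: every defendant has filed written consent. Condition met.
  (d) The claim is a property claim, so this disjunct is met. Condition met.
  (e) The plaintiff resides in Quenston, which is not Selmere, so one alternative holds. Satisfied.
  → Jurisdiction lies.
The Morria Court of Common Pleas:
  (a) The claim is a property claim, not a consumer claim — that alternative is enough. Met.
  (b) Kessit Systems resides in Morria. Met.
  (c) The plaintiff resides in Quenston, not Morria; the amount in controversy is $25,800, below the USD 100,000 floor — every alternative fails. However, the defendant resides in Morria, so the 'unless' proviso supplies this condition. Condition met.
  (d) Every defendant has filed written consent, so this disjunct is met. Satisfied.
  → The court has jurisdiction.
The Orinrow Court of Common Pleas:
  (a) The operative events occurred in Ravholm, not Dunston. However, every defendant has filed written consent, so the 'unless' proviso supplies this condition. Met.
  (b) The amount in controversy is $25,800, which meets the 5,000 dollars floor, so one alternative holds. Met.
  (c) Every defendant has filed written consent, so one alternative holds. Met.
  (d) The defendant resides in Morria, not Orinrow; the claim is a property claim — none of the alternatives is met. The proviso rescues it, though: the amount in controversy is USD 25,800, which meets the 25,000 dollars floor. Condition met.
  (e) The plaintiff resides in Quenston, which is not Orinrow, which satisfies one of the alternatives. Condition met.
  → All conditions met; jurisdiction exists.
Courts with jurisdiction: the Selmere Regional Court, the Morria Court of Common Pleas, the Orinrow Court of Common Pleas — 3 in total.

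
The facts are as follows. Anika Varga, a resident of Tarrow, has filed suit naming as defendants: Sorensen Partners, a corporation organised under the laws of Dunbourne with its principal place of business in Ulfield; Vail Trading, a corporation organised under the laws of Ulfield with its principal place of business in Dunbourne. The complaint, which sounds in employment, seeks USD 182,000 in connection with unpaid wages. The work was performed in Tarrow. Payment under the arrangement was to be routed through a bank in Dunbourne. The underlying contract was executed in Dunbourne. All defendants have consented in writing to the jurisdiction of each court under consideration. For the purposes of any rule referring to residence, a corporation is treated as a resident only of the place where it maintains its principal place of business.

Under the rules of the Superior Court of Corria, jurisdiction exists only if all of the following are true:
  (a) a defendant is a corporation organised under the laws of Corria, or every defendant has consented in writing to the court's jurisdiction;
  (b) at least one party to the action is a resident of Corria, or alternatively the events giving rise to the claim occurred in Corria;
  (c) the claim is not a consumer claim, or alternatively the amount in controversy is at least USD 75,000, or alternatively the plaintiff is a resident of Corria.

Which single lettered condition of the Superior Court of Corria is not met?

(b)

The Superior Court of Corria:
  (a) Every defendant has filed written consent, so one alternative holds. Met.
  (b) No party resides in Corria; the operative events occurred in Tarrow, not Corria — none of the alternatives is met. Not satisfied.
  (c) The claim is an employment claim, not a consumer claim, so this disjunct is met. Condition met.
Only condition (b) fails.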